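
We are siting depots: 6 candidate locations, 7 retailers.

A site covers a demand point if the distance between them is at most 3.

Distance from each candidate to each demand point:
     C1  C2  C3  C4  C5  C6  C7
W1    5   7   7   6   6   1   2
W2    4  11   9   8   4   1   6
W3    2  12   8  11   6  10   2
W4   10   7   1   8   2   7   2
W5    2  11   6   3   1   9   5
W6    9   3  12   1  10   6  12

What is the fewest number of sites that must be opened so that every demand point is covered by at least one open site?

Coverage sets (demand points within 3 of each site):
  W1: {C6, C7}
  W2: {C6}
  W3: {C1, C7}
  W4: {C3, C5, C7}
  W5: {C1, C4, C5}
  W6: {C2, C4}
No 3 sites suffice: every size-3 union leaves at least one demand point uncovered.
But {W1, W3, W4, W6} covers everything, so the minimum is 4.

4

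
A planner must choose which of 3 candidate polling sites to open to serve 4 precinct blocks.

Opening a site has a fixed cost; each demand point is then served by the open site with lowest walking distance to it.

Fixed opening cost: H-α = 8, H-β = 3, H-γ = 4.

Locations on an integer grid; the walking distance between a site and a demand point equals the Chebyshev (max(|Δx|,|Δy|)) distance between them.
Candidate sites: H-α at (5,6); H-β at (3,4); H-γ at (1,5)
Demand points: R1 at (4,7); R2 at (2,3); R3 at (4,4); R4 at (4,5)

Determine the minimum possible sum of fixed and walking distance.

Open {H-β}: assign each demand point to its cheapest open site.
  R1→H-β 3, R2→H-β 1, R3→H-β 1, R4→H-β 1
  walking distance 6, fixed 3 → total 9.
Compare {H-β, H-γ}: walking distance 6 + fixed 7 = 13.
Compare {H-α}: walking distance 7 + fixed 8 = 15.
Compare {H-γ}: walking distance 11 + fixed 4 = 15.
All other subsets cost ≥ 13. Minimum total cost: 9.

9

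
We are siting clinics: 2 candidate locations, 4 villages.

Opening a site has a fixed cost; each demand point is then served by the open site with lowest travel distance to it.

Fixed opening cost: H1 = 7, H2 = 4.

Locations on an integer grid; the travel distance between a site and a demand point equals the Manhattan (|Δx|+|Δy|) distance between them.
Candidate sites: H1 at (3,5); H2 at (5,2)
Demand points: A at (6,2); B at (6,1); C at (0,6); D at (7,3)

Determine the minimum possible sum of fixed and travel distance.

19

Open {H2}: assign each demand point to its cheapest open site.
  A→H2 1, B→H2 2, C→H2 9, D→H2 3
  travel distance 15, fixed 4 → total 19.
Compare {H1, H2}: travel distance 10 + fixed 11 = 21.
Compare {H1}: travel distance 23 + fixed 7 = 30.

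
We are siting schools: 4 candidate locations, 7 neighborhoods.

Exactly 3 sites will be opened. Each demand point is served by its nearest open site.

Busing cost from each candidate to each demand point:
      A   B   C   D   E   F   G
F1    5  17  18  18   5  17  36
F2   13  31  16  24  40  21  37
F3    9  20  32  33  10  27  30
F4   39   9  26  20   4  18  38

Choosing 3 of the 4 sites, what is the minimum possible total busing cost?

Open {F1, F3, F4}.
  A→F1 5, B→F4 9, C→F1 18, D→F1 18, E→F4 4, F→F1 17, G→F3 30  ⇒ total 101.
Compare {F1, F2, F4}: total 105.
Compare {F2, F3, F4}: total 106.
No size-3 selection does better; minimum is 101.

101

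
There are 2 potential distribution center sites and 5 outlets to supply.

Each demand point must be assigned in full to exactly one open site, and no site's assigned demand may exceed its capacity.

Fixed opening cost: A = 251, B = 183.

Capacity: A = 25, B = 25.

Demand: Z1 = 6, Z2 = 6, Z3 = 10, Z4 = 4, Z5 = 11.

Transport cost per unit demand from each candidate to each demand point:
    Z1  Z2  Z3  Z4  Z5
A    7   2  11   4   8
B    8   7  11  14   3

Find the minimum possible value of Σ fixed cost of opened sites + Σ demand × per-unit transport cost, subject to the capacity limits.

Open {A, B}; cheapest assignment that respects the capacities:
  A (cap 25, load 16): Z1, Z2, Z4 — cost 6×7 + 6×2 + 4×4 = 70
  B (cap 25, load 21): Z3, Z5 — cost 10×11 + 11×3 = 143
  Shipping 213, fixed 434 → total 647.
  Any other capacity-feasible assignment to {A, B} ships for at least 213.
Total demand is 37 and no other set of sites has combined capacity ≥ 37, so {A, B} is the only feasible choice of open sites. Minimum: 647.

647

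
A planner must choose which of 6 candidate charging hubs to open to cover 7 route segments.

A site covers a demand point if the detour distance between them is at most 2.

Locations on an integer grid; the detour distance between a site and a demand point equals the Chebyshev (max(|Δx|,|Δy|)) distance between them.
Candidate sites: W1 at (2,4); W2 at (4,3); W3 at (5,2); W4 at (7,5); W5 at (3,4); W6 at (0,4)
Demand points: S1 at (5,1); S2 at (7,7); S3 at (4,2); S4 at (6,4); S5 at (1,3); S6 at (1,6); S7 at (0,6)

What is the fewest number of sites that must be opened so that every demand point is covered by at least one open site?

3

Coverage sets (demand points within 2 of each site):
  W1: {S3, S5, S6, S7}
  W2: {S1, S3, S4}
  W3: {S1, S3, S4}
  W4: {S2, S4}
  W5: {S3, S5, S6}
  W6: {S5, S6, S7}
No 2 sites suffice: every size-2 union leaves at least one demand point uncovered.
But {W1, W2, W4} covers everything, so the minimum is 3.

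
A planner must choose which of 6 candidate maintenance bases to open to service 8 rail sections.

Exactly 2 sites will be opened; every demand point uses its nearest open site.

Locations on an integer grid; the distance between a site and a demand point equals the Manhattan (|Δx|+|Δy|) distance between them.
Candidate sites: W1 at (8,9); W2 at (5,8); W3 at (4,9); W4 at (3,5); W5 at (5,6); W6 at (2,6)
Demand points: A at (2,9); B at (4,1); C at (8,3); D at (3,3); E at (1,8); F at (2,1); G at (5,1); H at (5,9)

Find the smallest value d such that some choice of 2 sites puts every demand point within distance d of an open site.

6

Open {W1, W4}.
  Farthest demand point is C at distance 6 (to W1); all others are ≤ 6.
With {W4, W5} the worst case is 6.
With {W5, W6} the worst case is 6.
No size-2 selection achieves below 6.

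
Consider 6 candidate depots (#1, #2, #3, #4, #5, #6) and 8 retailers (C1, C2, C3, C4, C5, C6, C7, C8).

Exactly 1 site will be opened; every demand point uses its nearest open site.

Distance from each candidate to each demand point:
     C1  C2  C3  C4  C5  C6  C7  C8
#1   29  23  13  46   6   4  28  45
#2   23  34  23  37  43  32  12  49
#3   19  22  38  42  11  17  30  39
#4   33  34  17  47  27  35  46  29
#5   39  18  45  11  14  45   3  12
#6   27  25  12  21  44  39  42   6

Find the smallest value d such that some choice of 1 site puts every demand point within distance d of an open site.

42

Open {#3}.
  Farthest demand point is C4 at distance 42 (to #3); all others are ≤ 42.
With {#6} the worst case is 44.
With {#5} the worst case is 45.
No size-1 selection achieves below 42.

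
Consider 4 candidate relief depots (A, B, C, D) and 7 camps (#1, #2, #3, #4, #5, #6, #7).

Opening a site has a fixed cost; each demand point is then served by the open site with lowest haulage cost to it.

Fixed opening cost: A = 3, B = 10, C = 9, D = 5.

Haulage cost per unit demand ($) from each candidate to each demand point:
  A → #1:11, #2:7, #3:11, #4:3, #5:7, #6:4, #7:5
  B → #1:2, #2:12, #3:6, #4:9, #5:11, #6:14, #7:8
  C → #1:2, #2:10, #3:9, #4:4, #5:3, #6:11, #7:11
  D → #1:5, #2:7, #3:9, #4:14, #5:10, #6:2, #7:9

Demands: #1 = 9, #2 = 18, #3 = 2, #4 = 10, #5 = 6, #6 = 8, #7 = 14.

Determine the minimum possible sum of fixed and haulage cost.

313

Open {A, C, D}: assign each demand point to its cheapest open site.
  #1→C 9×2=18, #2→A 18×7=126, #3→C 2×9=18, #4→A 10×3=30, #5→C 6×3=18, #6→D 8×2=16, #7→A 14×5=70
  haulage cost 296, fixed 17 → total 313.
Compare {A, B, C, D}: haulage cost 290 + fixed 27 = 317.
Compare {A, C}: haulage cost 312 + fixed 12 = 324.
Compare {A, B, C}: haulage cost 306 + fixed 22 = 328.
All other subsets cost ≥ 317. Minimum total cost: 313.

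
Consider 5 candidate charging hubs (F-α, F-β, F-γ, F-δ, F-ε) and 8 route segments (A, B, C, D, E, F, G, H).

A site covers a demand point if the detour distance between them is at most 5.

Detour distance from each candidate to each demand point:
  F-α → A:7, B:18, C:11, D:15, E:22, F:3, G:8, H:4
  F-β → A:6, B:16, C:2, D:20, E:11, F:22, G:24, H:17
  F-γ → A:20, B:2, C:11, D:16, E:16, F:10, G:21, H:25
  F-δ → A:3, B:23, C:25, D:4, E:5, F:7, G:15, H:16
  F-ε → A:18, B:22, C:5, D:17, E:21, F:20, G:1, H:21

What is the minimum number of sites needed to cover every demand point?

Coverage sets (demand points within 5 of each site):
  F-α: {F, H}
  F-β: {C}
  F-γ: {B}
  F-δ: {A, D, E}
  F-ε: {C, G}
No 3 sites suffice: every size-3 union leaves at least one demand point uncovered.
But {F-α, F-γ, F-δ, F-ε} covers everything, so the minimum is 4.

4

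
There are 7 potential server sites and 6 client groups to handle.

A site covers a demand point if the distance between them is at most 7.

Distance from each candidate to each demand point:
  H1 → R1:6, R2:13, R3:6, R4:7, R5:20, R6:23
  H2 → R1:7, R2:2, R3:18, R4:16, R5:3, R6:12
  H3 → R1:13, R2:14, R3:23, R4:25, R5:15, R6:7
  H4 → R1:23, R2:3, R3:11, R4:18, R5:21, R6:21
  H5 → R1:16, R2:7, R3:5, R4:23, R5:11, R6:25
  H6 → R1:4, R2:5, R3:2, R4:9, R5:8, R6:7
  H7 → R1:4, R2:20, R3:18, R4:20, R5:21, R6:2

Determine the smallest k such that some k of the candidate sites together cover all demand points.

3

Coverage sets (demand points within 7 of each site):
  H1: {R1, R3, R4}
  H2: {R1, R2, R5}
  H3: {R6}
  H4: {R2}
  H5: {R2, R3}
  H6: {R1, R2, R3, R6}
  H7: {R1, R6}
No 2 sites suffice: every size-2 union leaves at least one demand point uncovered.
But {H1, H2, H3} covers everything, so the minimum is 3.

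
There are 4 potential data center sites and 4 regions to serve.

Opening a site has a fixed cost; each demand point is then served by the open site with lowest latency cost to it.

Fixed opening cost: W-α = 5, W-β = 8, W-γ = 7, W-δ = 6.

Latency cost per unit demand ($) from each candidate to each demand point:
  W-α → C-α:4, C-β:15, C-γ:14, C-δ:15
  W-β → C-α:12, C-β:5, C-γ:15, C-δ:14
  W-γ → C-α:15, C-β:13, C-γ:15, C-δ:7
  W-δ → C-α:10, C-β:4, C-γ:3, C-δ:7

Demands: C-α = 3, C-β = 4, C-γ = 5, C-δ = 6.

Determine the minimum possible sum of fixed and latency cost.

96

Open {W-α, W-δ}: assign each demand point to its cheapest open site.
  C-α→W-α 3×4=12, C-β→W-δ 4×4=16, C-γ→W-δ 5×3=15, C-δ→W-δ 6×7=42
  latency cost 85, fixed 11 → total 96.
Compare {W-α, W-γ, W-δ}: latency cost 85 + fixed 18 = 103.
Compare {W-α, W-β, W-δ}: latency cost 85 + fixed 19 = 104.
Compare {W-δ}: latency cost 103 + fixed 6 = 109.
All other subsets cost ≥ 103. Minimum total cost: 96.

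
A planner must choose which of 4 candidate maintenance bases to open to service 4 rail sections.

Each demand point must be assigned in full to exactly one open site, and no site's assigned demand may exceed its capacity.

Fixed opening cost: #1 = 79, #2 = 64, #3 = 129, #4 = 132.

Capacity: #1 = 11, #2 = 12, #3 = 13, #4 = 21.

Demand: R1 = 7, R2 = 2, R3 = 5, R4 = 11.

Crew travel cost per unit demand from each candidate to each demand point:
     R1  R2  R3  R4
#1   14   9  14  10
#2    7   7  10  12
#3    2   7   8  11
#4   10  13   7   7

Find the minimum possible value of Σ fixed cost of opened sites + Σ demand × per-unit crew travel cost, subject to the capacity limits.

371

Open {#2, #4}; cheapest assignment that respects the capacities:
  #2 (cap 12, load 9): R1, R2 — cost 7×7 + 2×7 = 63
  #4 (cap 21, load 16): R3, R4 — cost 5×7 + 11×7 = 112
  Shipping 175, fixed 196 → total 371.
  Any other capacity-feasible assignment to {#2, #4} ships for at least 175.
Compare {#3, #4}: its best feasible assignment gives total 401.
Compare {#2, #3}: its best feasible assignment gives total 427.
Every other set of open sites that can feasibly serve all demand totals ≥ 401 even under its best assignment. Minimum: 371.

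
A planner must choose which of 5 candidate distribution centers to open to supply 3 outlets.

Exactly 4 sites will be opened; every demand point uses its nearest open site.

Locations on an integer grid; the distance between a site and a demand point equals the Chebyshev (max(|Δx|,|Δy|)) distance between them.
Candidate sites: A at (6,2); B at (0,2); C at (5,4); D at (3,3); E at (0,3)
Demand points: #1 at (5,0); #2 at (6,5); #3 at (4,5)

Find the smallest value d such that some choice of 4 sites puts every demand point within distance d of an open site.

Open {A, B, C, D}.
  Farthest demand point is #1 at distance 2 (to A); all others are ≤ 2.
With {A, B, C, E} the worst case is 2.
With {A, C, D, E} the worst case is 2.
No size-4 selection achieves below 2.

2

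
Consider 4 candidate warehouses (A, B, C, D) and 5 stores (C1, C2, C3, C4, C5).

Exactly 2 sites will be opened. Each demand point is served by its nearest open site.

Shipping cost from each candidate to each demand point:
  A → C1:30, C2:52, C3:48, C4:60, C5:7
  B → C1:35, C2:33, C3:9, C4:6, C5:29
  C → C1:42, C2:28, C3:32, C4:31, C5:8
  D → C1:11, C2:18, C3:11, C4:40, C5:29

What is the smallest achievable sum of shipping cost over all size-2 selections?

73

Open {B, D}.
  C1→D 11, C2→D 18, C3→B 9, C4→B 6, C5→B 29  ⇒ total 73.
Compare {C, D}: total 79.
Compare {A, B}: total 85.
No size-2 selection does better; minimum is 73.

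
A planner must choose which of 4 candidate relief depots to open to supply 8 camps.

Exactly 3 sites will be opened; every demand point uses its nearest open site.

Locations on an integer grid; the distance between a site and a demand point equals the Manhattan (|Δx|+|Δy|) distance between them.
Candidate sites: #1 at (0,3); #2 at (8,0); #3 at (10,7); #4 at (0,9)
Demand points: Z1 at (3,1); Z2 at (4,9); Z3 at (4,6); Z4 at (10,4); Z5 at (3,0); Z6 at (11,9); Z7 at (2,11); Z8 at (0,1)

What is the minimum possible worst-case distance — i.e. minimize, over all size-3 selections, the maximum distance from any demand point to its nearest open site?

Open {#1, #3, #4}.
  Farthest demand point is Z3 at distance 7 (to #1); all others are ≤ 7.
With {#2, #3, #4} the worst case is 8.
With {#1, #2, #3} the worst case is 10.
No size-3 selection achieves below 7.

7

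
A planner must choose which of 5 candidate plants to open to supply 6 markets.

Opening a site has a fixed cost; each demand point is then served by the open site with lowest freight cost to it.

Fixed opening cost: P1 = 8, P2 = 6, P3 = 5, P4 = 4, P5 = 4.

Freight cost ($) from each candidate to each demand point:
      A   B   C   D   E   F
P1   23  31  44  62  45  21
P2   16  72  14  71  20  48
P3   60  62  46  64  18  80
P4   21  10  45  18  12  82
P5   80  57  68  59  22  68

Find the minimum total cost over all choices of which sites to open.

109

Open {P1, P2, P4}: assign each demand point to its cheapest open site.
  A→P2 16, B→P4 10, C→P2 14, D→P4 18, E→P4 12, F→P1 21
  freight cost 91, fixed 18 → total 109.
Compare {P1, P2, P4, P5}: freight cost 91 + fixed 22 = 113.
Compare {P1, P2, P3, P4}: freight cost 91 + fixed 23 = 114.
Compare {P1, P2, P3, P4, P5}: freight cost 91 + fixed 27 = 118.
All other subsets cost ≥ 113. Minimum total cost: 109.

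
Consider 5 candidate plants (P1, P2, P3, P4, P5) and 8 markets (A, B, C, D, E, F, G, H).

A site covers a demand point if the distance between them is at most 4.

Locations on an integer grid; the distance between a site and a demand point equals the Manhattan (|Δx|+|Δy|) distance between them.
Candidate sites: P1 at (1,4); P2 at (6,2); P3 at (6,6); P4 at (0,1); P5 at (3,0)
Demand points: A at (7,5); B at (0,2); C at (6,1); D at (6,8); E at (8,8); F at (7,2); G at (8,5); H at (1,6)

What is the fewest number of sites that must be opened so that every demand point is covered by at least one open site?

3

Coverage sets (demand points within 4 of each site):
  P1: {B, H}
  P2: {A, C, F}
  P3: {A, D, E, G}
  P4: {B}
  P5: {C}
No 2 sites suffice: every size-2 union leaves at least one demand point uncovered.
But {P1, P2, P3} covers everything, so the minimum is 3.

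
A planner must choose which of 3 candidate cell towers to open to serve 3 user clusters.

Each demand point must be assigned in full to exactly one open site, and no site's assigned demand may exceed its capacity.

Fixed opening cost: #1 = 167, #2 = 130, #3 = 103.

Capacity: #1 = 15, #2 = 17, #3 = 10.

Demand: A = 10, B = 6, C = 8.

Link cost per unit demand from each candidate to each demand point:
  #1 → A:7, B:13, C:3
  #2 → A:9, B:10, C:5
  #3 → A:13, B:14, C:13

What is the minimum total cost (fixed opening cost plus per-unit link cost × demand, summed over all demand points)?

463

Open {#2, #3}; cheapest assignment that respects the capacities:
  #2 (cap 17, load 14): B, C — cost 6×10 + 8×5 = 100
  #3 (cap 10, load 10): A — cost 10×13 = 130
  Shipping 230, fixed 233 → total 463.
  Any other capacity-feasible assignment to {#2, #3} ships for at least 230.
Compare {#1, #2}: its best feasible assignment gives total 467.
Compare {#1, #3}: its best feasible assignment gives total 502.
Every other set of open sites that can feasibly serve all demand totals ≥ 467 even under its best assignment. Minimum: 463.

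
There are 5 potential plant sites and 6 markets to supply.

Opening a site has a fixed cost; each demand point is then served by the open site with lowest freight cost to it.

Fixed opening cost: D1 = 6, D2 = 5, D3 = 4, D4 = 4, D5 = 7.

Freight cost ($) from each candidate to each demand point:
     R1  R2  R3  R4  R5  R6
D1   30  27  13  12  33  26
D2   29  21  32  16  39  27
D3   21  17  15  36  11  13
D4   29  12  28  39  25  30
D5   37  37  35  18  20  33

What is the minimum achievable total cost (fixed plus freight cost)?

96

Open {D1, D3, D4}: assign each demand point to its cheapest open site.
  R1→D3 21, R2→D4 12, R3→D1 13, R4→D1 12, R5→D3 11, R6→D3 13
  freight cost 82, fixed 14 → total 96.
Compare {D1, D3}: freight cost 87 + fixed 10 = 97.
Compare {D2, D3, D4}: freight cost 88 + fixed 13 = 101.
Compare {D1, D2, D3, D4}: freight cost 82 + fixed 19 = 101.
All other subsets cost ≥ 97. Minimum total cost: 96.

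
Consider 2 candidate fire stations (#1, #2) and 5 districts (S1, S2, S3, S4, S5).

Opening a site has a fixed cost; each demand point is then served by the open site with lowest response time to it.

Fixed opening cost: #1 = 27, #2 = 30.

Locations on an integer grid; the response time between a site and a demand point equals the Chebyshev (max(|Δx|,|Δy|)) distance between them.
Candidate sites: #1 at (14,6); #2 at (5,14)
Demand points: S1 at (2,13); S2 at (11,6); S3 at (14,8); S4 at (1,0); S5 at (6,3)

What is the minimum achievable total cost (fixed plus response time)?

65

Open {#1}: assign each demand point to its cheapest open site.
  S1→#1 12, S2→#1 3, S3→#1 2, S4→#1 13, S5→#1 8
  response time 38, fixed 27 → total 65.
Compare {#2}: response time 45 + fixed 30 = 75.
Compare {#1, #2}: response time 29 + fixed 57 = 86.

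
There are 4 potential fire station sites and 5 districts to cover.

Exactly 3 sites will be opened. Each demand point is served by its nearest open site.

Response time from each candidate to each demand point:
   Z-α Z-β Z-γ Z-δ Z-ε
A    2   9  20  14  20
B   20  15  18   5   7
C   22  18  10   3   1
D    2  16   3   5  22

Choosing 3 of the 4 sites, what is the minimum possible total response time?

18

Open {A, C, D}.
  Z-α→A 2, Z-β→A 9, Z-γ→D 3, Z-δ→C 3, Z-ε→C 1  ⇒ total 18.
Compare {B, C, D}: total 24.
Compare {A, B, C}: total 25.
No size-3 selection does better; minimum is 18.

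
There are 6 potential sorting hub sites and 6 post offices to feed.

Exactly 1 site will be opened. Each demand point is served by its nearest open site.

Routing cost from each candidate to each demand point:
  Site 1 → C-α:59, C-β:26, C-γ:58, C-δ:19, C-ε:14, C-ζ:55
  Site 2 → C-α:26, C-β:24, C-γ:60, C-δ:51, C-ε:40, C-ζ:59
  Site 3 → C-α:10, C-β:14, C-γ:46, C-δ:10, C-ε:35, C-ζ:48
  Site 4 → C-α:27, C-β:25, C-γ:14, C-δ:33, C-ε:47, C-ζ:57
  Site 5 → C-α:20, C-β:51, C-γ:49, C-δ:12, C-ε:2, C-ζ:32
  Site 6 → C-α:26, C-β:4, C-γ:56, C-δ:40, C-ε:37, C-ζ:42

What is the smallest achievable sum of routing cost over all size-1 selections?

163

Open {Site 3}.
  C-α→Site 3 10, C-β→Site 3 14, C-γ→Site 3 46, C-δ→Site 3 10, C-ε→Site 3 35, C-ζ→Site 3 48  ⇒ total 163.
Compare {Site 5}: total 166.
Compare {Site 4}: total 203.
No size-1 selection does better; minimum is 163.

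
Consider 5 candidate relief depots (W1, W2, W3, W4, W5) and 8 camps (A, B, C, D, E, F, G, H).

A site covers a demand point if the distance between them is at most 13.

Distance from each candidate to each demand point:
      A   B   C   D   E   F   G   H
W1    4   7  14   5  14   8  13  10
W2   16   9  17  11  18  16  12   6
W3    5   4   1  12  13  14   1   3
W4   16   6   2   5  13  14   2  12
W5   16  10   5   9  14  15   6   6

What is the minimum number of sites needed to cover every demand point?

2

Coverage sets (demand points within 13 of each site):
  W1: {A, B, D, F, G, H}
  W2: {B, D, G, H}
  W3: {A, B, C, D, E, G, H}
  W4: {B, C, D, E, G, H}
  W5: {B, C, D, G, H}
No single site covers all 8 demand points.
But {W1, W3} covers everything, so the minimum is 2.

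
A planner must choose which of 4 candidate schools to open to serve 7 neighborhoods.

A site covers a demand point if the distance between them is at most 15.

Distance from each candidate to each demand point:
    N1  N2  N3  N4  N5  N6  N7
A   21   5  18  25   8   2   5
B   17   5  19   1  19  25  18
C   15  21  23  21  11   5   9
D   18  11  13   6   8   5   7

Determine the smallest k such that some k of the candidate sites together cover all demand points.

2

Coverage sets (demand points within 15 of each site):
  A: {N2, N5, N6, N7}
  B: {N2, N4}
  C: {N1, N5, N6, N7}
  D: {N2, N3, N4, N5, N6, N7}
No single site covers all 7 demand points.
But {C, D} covers everything, so the minimum is 2.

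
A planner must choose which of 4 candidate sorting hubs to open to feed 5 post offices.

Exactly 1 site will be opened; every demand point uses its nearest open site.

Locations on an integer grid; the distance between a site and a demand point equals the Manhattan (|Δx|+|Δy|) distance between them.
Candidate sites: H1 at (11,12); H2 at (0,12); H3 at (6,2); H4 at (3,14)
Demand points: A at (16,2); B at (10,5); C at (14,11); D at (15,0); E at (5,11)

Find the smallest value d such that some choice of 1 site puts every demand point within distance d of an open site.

16

Open {H1}.
  Farthest demand point is D at distance 16 (to H1); all others are ≤ 16.
With {H3} the worst case is 17.
With {H4} the worst case is 26.
No size-1 selection achieves below 16.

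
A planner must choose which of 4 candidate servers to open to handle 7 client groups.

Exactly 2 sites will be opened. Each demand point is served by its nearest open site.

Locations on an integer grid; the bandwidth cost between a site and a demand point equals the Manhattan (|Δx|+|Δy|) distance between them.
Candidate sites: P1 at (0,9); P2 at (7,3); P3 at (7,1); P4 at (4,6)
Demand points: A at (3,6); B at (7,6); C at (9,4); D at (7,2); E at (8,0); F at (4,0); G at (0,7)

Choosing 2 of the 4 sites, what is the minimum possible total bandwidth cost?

21

Open {P3, P4}.
  A→P4 1, B→P4 3, C→P3 5, D→P3 1, E→P3 2, F→P3 4, G→P4 5  ⇒ total 21.
Compare {P2, P4}: total 23.
Compare {P1, P2}: total 25.
No size-2 selection does better; minimum is 21.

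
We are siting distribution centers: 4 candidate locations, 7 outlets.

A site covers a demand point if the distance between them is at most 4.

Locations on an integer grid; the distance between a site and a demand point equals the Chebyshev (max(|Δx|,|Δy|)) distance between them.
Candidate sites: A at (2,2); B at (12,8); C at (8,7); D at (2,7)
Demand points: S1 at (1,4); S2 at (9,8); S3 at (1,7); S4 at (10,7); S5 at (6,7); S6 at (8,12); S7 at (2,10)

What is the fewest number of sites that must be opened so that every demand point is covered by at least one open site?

Coverage sets (demand points within 4 of each site):
  A: {S1}
  B: {S2, S4, S6}
  C: {S2, S4, S5}
  D: {S1, S3, S5, S7}
No single site covers all 7 demand points.
But {B, D} covers everything, so the minimum is 2.

2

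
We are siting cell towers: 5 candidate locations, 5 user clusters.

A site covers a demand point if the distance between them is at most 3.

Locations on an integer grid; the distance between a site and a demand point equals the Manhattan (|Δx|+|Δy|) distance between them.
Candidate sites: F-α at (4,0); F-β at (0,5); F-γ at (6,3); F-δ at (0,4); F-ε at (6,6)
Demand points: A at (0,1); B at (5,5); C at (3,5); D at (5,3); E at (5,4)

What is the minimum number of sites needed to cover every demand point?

Coverage sets (demand points within 3 of each site):
  F-α: {}
  F-β: {C}
  F-γ: {B, D, E}
  F-δ: {A}
  F-ε: {B, E}
No 2 sites suffice: every size-2 union leaves at least one demand point uncovered.
But {F-β, F-γ, F-δ} covers everything, so the minimum is 3.

3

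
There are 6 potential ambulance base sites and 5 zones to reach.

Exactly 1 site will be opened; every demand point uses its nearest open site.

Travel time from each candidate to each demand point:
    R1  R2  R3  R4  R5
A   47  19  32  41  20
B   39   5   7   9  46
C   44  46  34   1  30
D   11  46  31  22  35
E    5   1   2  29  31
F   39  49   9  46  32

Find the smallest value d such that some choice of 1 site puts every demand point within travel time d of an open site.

31

Open {E}.
  Farthest demand point is R5 at travel time 31 (to E); all others are ≤ 31.
With {B} the worst case is 46.
With {C} the worst case is 46.
No size-1 selection achieves below 31.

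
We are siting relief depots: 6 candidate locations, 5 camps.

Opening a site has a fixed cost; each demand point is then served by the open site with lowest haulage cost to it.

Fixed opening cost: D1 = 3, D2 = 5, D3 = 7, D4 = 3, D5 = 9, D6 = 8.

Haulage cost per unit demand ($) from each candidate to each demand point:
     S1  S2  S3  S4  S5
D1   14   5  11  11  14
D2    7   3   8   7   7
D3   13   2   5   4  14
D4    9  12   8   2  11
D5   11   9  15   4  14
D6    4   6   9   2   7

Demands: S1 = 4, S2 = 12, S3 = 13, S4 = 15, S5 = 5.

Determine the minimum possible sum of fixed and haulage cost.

Open {D3, D6}: assign each demand point to its cheapest open site.
  S1→D6 4×4=16, S2→D3 12×2=24, S3→D3 13×5=65, S4→D6 15×2=30, S5→D6 5×7=35
  haulage cost 170, fixed 15 → total 185.
Compare {D1, D3, D6}: haulage cost 170 + fixed 18 = 188.
Compare {D3, D4, D6}: haulage cost 170 + fixed 18 = 188.
Compare {D2, D3, D6}: haulage cost 170 + fixed 20 = 190.
All other subsets cost ≥ 188. Minimum total cost: 185.

185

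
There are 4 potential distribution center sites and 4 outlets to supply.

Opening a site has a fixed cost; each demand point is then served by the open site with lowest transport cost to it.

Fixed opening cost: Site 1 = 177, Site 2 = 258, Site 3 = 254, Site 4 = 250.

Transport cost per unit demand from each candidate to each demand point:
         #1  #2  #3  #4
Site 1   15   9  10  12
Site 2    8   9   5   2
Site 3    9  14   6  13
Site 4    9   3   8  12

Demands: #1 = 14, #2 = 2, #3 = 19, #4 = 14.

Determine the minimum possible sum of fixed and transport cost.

511

Open {Site 2}: assign each demand point to its cheapest open site.
  #1→Site 2 14×8=112, #2→Site 2 2×9=18, #3→Site 2 19×5=95, #4→Site 2 14×2=28
  transport cost 253, fixed 258 → total 511.
Compare {Site 1, Site 2}: transport cost 253 + fixed 435 = 688.
Compare {Site 4}: transport cost 452 + fixed 250 = 702.
Compare {Site 3}: transport cost 450 + fixed 254 = 704.
All other subsets cost ≥ 688. Minimum total cost: 511.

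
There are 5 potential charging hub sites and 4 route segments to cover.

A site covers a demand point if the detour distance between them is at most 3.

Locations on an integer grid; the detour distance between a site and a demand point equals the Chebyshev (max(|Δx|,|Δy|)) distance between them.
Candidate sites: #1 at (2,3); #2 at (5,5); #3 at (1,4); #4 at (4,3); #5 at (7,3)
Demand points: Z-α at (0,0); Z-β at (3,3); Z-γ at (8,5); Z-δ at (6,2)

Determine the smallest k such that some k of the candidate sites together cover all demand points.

2

Coverage sets (demand points within 3 of each site):
  #1: {Z-α, Z-β}
  #2: {Z-β, Z-γ, Z-δ}
  #3: {Z-β}
  #4: {Z-β, Z-δ}
  #5: {Z-γ, Z-δ}
No single site covers all 4 demand points.
But {#1, #2} covers everything, so the minimum is 2.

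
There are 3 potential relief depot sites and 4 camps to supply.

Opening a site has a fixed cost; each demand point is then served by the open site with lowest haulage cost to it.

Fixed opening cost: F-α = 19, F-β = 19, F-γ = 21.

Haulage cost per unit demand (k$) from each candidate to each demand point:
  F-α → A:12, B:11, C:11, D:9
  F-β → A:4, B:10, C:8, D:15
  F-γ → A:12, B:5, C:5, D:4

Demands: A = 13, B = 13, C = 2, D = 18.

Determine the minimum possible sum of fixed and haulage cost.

239

Open {F-β, F-γ}: assign each demand point to its cheapest open site.
  A→F-β 13×4=52, B→F-γ 13×5=65, C→F-γ 2×5=10, D→F-γ 18×4=72
  haulage cost 199, fixed 40 → total 239.
Compare {F-α, F-β, F-γ}: haulage cost 199 + fixed 59 = 258.
Compare {F-γ}: haulage cost 303 + fixed 21 = 324.
Compare {F-α, F-γ}: haulage cost 303 + fixed 40 = 343.
All other subsets cost ≥ 258. Minimum total cost: 239.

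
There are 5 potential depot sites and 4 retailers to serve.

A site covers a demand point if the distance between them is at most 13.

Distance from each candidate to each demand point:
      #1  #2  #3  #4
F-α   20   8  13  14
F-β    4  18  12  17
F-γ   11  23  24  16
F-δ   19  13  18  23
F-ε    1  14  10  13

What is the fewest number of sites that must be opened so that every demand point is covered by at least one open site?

2

Coverage sets (demand points within 13 of each site):
  F-α: {#2, #3}
  F-β: {#1, #3}
  F-γ: {#1}
  F-δ: {#2}
  F-ε: {#1, #3, #4}
No single site covers all 4 demand points.
But {F-α, F-ε} covers everything, so the minimum is 2.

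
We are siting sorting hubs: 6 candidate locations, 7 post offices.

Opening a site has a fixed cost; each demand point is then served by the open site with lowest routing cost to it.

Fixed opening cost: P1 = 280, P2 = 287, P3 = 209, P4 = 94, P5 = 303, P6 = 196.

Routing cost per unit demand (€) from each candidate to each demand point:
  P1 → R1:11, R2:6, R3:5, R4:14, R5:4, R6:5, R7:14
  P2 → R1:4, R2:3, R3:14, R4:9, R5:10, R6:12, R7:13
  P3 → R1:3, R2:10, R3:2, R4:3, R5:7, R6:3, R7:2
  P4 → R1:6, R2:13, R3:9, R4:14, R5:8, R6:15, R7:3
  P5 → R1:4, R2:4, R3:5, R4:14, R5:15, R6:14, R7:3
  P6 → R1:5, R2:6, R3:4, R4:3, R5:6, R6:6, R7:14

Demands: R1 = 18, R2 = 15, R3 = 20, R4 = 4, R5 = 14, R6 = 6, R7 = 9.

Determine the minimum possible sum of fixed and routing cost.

Open {P3}: assign each demand point to its cheapest open site.
  R1→P3 18×3=54, R2→P3 15×10=150, R3→P3 20×2=40, R4→P3 4×3=12, R5→P3 14×7=98, R6→P3 6×3=18, R7→P3 9×2=18
  routing cost 390, fixed 209 → total 599.
Compare {P3, P4}: routing cost 390 + fixed 303 = 693.
Compare {P4, P6}: routing cost 419 + fixed 290 = 709.
Compare {P6}: routing cost 518 + fixed 196 = 714.
All other subsets cost ≥ 693. Minimum total cost: 599.

599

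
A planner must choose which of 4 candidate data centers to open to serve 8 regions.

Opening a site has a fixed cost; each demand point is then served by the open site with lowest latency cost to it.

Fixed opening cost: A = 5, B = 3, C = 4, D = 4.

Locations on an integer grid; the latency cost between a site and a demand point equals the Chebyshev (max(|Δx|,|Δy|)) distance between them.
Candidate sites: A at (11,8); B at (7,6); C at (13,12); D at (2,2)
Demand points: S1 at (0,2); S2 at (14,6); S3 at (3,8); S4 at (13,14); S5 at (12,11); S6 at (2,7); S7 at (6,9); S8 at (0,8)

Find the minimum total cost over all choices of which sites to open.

Open {B, C, D}: assign each demand point to its cheapest open site.
  S1→D 2, S2→C 6, S3→B 4, S4→C 2, S5→C 1, S6→B 5, S7→B 3, S8→D 6
  latency cost 29, fixed 11 → total 40.
Compare {B, C}: latency cost 35 + fixed 7 = 42.
Compare {A, B, C, D}: latency cost 26 + fixed 16 = 42.
Compare {C, D}: latency cost 35 + fixed 8 = 43.
All other subsets cost ≥ 42. Minimum total cost: 40.

40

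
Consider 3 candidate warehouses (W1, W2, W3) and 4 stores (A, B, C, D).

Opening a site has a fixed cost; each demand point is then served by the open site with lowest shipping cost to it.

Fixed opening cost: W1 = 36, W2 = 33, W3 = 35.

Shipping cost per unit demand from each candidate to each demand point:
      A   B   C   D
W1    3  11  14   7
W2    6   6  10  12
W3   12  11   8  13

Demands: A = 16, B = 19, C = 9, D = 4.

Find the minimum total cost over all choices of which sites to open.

349

Open {W1, W2}: assign each demand point to its cheapest open site.
  A→W1 16×3=48, B→W2 19×6=114, C→W2 9×10=90, D→W1 4×7=28
  shipping cost 280, fixed 69 → total 349.
Compare {W1, W2, W3}: shipping cost 262 + fixed 104 = 366.
Compare {W2}: shipping cost 348 + fixed 33 = 381.
Compare {W2, W3}: shipping cost 330 + fixed 68 = 398.
All other subsets cost ≥ 366. Minimum total cost: 349.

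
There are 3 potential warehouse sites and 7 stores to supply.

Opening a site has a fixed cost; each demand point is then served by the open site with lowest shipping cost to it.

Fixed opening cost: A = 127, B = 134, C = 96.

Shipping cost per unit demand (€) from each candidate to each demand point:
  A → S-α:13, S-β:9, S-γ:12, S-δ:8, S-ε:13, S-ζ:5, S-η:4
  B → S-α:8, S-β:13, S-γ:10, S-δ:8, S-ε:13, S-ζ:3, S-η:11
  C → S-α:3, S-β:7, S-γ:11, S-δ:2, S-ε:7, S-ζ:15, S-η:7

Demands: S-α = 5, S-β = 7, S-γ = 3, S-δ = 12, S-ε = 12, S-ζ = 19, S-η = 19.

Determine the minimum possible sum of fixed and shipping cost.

599

Open {A, C}: assign each demand point to its cheapest open site.
  S-α→C 5×3=15, S-β→C 7×7=49, S-γ→C 3×11=33, S-δ→C 12×2=24, S-ε→C 12×7=84, S-ζ→A 19×5=95, S-η→A 19×4=76
  shipping cost 376, fixed 223 → total 599.
Compare {B, C}: shipping cost 392 + fixed 230 = 622.
Compare {A, B, C}: shipping cost 335 + fixed 357 = 692.
Compare {A}: shipping cost 587 + fixed 127 = 714.
All other subsets cost ≥ 622. Minimum total cost: 599.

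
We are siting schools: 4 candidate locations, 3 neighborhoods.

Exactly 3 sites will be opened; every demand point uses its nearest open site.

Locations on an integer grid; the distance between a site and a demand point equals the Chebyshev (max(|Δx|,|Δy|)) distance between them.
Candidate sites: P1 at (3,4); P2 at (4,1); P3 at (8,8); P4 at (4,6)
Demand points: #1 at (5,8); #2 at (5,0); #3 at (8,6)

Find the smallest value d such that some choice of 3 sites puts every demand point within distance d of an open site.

Open {P2, P3, P4}.
  Farthest demand point is #1 at distance 2 (to P4); all others are ≤ 2.
With {P1, P2, P3} the worst case is 3.
With {P1, P2, P4} the worst case is 4.
No size-3 selection achieves below 2.

2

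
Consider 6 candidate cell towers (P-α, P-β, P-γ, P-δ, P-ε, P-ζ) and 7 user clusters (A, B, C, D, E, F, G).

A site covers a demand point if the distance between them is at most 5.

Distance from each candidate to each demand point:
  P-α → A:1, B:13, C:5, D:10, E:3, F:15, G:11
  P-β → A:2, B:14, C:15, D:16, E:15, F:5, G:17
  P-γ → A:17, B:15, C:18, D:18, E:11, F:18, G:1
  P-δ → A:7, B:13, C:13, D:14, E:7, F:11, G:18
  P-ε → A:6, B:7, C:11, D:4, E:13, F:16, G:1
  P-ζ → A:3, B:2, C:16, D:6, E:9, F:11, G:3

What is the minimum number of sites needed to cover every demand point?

4

Coverage sets (demand points within 5 of each site):
  P-α: {A, C, E}
  P-β: {A, F}
  P-γ: {G}
  P-δ: {}
  P-ε: {D, G}
  P-ζ: {A, B, G}
No 3 sites suffice: every size-3 union leaves at least one demand point uncovered.
But {P-α, P-β, P-ε, P-ζ} covers everything, so the minimum is 4.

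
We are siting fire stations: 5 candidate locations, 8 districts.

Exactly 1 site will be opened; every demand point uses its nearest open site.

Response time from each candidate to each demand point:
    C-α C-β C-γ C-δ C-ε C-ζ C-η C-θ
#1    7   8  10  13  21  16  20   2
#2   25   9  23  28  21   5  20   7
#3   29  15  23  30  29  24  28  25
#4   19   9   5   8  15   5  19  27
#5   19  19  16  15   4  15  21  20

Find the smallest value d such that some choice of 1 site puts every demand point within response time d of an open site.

21

Open {#1}.
  Farthest demand point is C-ε at response time 21 (to #1); all others are ≤ 21.
With {#5} the worst case is 21.
With {#4} the worst case is 27.
No size-1 selection achieves below 21.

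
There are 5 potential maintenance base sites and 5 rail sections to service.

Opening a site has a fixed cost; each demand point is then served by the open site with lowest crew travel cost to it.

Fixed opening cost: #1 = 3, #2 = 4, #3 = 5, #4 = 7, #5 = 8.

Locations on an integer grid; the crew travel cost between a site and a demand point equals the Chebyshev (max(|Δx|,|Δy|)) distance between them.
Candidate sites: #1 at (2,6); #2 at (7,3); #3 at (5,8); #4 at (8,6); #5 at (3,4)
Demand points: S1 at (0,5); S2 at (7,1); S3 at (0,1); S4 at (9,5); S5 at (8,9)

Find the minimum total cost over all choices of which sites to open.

24

Open {#1, #2}: assign each demand point to its cheapest open site.
  S1→#1 2, S2→#2 2, S3→#1 5, S4→#2 2, S5→#1 6
  crew travel cost 17, fixed 7 → total 24.
Compare {#1, #4}: crew travel cost 16 + fixed 10 = 26.
Compare {#1, #2, #3}: crew travel cost 14 + fixed 12 = 26.
Compare {#1, #3}: crew travel cost 19 + fixed 8 = 27.
All other subsets cost ≥ 26. Minimum total cost: 24.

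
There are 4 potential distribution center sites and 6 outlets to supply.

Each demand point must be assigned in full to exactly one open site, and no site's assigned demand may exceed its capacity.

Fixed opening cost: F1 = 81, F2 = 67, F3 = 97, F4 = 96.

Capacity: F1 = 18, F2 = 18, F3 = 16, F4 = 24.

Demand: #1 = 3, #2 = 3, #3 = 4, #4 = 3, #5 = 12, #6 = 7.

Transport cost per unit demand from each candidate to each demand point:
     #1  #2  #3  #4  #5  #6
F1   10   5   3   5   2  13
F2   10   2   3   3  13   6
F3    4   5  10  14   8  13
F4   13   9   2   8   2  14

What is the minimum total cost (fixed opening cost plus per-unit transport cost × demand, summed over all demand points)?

Open {F1, F2}; cheapest assignment that respects the capacities:
  F1 (cap 18, load 16): #3, #5 — cost 4×3 + 12×2 = 36
  F2 (cap 18, load 16): #1, #2, #4, #6 — cost 3×10 + 3×2 + 3×3 + 7×6 = 87
  Shipping 123, fixed 148 → total 271.
  Any other capacity-feasible assignment to {F1, F2} ships for at least 123.
Compare {F2, F4}: its best feasible assignment gives total 282.
Compare {F2, F3}: its best feasible assignment gives total 341.
Every other set of open sites that can feasibly serve all demand totals ≥ 282 even under its best assignment. Minimum: 271.

271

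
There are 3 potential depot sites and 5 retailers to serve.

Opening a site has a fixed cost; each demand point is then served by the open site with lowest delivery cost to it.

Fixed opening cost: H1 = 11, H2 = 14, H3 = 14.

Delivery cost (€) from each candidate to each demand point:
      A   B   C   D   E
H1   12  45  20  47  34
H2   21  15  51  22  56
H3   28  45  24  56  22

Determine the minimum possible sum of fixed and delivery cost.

128

Open {H1, H2}: assign each demand point to its cheapest open site.
  A→H1 12, B→H2 15, C→H1 20, D→H2 22, E→H1 34
  delivery cost 103, fixed 25 → total 128.
Compare {H1, H2, H3}: delivery cost 91 + fixed 39 = 130.
Compare {H2, H3}: delivery cost 104 + fixed 28 = 132.
Compare {H1}: delivery cost 158 + fixed 11 = 169.
All other subsets cost ≥ 130. Minimum total cost: 128.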